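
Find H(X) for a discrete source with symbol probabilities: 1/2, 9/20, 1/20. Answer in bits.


H = -sum(p_i * log2(p_i)). Terms: -(1/2)*log2(1/2) = 0.500000; -(9/20)*log2(9/20) = 0.518401; -(1/20)*log2(1/20) = 0.216096. H = 0.500000 + 0.518401 + 0.216096 = 1.2345

1.2345 bits


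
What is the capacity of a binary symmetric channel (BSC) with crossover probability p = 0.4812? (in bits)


H(p) = -p*log2(p) - (1-p)*log2(1-p) = -0.4812*log2(0.4812) - 0.5188*log2(0.5188) = 0.507806 + 0.491174 = 0.999. C = 1 - H(p) = 1 - 0.999 = 0.001

0.001 bits


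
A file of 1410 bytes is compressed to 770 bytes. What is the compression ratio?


Ratio = original / compressed = 1410 / 770 = 1.8312

1.8312


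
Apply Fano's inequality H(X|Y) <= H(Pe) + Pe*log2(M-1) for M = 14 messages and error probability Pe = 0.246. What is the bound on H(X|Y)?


H(Pe) = -Pe*log2(Pe) - (1-Pe)*log2(1-Pe) = -0.246*log2(0.246) - 0.754*log2(0.754) = 0.497724 + 0.307152 = 0.8049. Pe*log2(M-1) = 0.246*log2(13) = 0.910308. Bound = H(Pe) + Pe*log2(M-1) = 0.497724 + 0.307152 + 0.910308 = 1.7152

1.7152 bits


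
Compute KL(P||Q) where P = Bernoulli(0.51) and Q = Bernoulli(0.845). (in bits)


KL = p*log2(p/q) + (1-p)*log2((1-p)/(1-q)) = 0.51*log2(0.51/0.845) + 0.49*log2(0.49/0.155) = 0.4421

0.4421 bits


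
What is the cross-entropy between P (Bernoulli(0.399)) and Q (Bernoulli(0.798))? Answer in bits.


H(P,Q) = -p*log2(q) - (1-p)*log2(1-q). -0.399*log2(0.798) = 0.129890; -0.601*log2(0.202) = 1.386851. H(P,Q) = 0.129890 + 1.386851 = 1.5167

1.5167 bits


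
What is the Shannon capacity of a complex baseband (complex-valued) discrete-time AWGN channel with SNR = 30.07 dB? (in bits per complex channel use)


SNR_linear = 10^(30.07/10) = 1016.2487; C = log2(1 + SNR_linear) = log2(1 + 1016.2487) = 9.9905

9.9905 bits/channel use


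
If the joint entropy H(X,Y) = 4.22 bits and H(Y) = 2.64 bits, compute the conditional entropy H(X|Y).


H(X|Y) = H(X,Y) - H(Y) = 4.22 - 2.64 = 1.58

1.58 bits


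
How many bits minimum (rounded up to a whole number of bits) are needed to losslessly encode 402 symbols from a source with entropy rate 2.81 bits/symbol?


Minimum bits >= n * H = 402 * 2.81 = 1129.62, rounded up to a whole number of bits = 1130

1130 bits


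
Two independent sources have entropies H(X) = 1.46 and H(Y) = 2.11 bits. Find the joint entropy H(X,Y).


For independent variables, H(X,Y) = H(X) + H(Y) = 1.46 + 2.11 = 3.57

3.57 bits


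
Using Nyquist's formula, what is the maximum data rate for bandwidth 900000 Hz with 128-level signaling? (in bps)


Rate = 2 * B * log2(M) = 2 * 900000 * 7.0 = 12600000.0

12600000.0 bps


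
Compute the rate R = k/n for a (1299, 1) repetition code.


Rate = k/n = 1/1299

1/1299


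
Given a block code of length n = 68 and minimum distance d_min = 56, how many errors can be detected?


Detection capability = d_min - 1 = 56 - 1 = 55

55 errors


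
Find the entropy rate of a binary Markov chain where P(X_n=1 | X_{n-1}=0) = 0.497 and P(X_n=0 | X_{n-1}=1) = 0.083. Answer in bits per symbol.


Stationary distribution: pi_0 = p10/(p01+p10) = 0.1431, pi_1 = 0.8569. Entropy rate H' = pi_0*H(p01) + pi_1*H(p10) = 0.1431*1.0 + 0.8569*0.4127 = 0.4967

0.4967 bits/symbol


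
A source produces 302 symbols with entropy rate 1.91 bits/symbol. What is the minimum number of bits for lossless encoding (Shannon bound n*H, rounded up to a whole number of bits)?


Minimum bits >= n * H = 302 * 1.91 = 576.82, rounded up to a whole number of bits = 577

577 bits


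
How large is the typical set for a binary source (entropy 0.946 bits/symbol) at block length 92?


log2|A_typical| = nH = 92 * 0.946 = 87.032, so |A_typical| ~ 2^87.032 = 1.582e+26

1.582e+26


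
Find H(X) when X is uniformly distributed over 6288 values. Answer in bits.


H = log2(n) = log2(6288) = 12.6184

12.6184 bits


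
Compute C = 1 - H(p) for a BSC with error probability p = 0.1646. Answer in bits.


H(p) = -p*log2(p) - (1-p)*log2(1-p) = -0.1646*log2(0.1646) - 0.8354*log2(0.8354) = 0.428448 + 0.216754 = 0.6452. C = 1 - H(p) = 1 - 0.6452 = 0.3548

0.3548 bits


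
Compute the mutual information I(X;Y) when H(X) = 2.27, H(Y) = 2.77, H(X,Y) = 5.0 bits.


I(X;Y) = H(X) + H(Y) - H(X,Y) = 2.27 + 2.77 - 5.0 = 0.04

0.04 bits


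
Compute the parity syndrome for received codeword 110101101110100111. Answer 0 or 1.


Syndrome = XOR of all bits = 1 XOR 1 XOR 0 XOR 1 XOR 0 XOR 1 XOR 1 XOR 0 XOR 1 XOR 1 XOR 1 XOR 0 XOR 1 XOR 0 XOR 0 XOR 1 XOR 1 XOR 1 = 0

0


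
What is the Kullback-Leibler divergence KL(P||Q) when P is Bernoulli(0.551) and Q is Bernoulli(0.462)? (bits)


KL = p*log2(p/q) + (1-p)*log2((1-p)/(1-q)) = 0.551*log2(0.551/0.462) + 0.449*log2(0.449/0.538) = 0.0229

0.0229 bits


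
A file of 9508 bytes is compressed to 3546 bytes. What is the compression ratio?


Ratio = original / compressed = 9508 / 3546 = 2.6813

2.6813


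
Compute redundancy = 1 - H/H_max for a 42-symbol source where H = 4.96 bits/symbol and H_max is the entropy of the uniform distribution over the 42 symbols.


H_max = log2(K) = log2(42) = 5.3923 bits/symbol. Redundancy = 1 - H/H_max = 1 - 4.96/5.3923 = 1 - 0.9198 = 0.0802

0.0802


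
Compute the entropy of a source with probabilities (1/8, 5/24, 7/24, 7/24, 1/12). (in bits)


H = -sum(p_i * log2(p_i)). Terms: -(1/8)*log2(1/8) = 0.375000; -(5/24)*log2(5/24) = 0.471466; -(7/24)*log2(7/24) = 0.518469; -(7/24)*log2(7/24) = 0.518469; -(1/12)*log2(1/12) = 0.298747. H = 0.375000 + 0.471466 + 0.518469 + 0.518469 + 0.298747 = 2.1822

2.1822 bits


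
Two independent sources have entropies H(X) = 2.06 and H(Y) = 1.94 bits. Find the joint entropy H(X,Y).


For independent variables, H(X,Y) = H(X) + H(Y) = 2.06 + 1.94 = 4.0

4.0 bits


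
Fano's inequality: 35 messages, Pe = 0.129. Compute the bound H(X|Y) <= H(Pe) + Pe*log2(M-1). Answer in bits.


H(Pe) = -Pe*log2(Pe) - (1-Pe)*log2(1-Pe) = -0.129*log2(0.129) - 0.871*log2(0.871) = 0.381138 + 0.173551 = 0.5547. Pe*log2(M-1) = 0.129*log2(34) = 0.656283. Bound = H(Pe) + Pe*log2(M-1) = 0.381138 + 0.173551 + 0.656283 = 1.211

1.211 bits


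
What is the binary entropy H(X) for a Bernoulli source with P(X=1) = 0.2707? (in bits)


H = -p*log2(p) - (1-p)*log2(1-p). -0.2707*log2(0.2707) = 0.510333; -0.7293*log2(0.7293) = 0.332135. H = 0.510333 + 0.332135 = 0.8425

0.8425 bits


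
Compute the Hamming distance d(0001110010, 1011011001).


Count differing positions: ^ . ^ . ^ . ^ . ^ ^ = 6 differences

6


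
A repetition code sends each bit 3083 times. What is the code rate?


Rate = k/n = 1/3083

1/3083


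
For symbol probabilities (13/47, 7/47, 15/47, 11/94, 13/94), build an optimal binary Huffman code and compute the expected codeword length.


Huffman construction (repeatedly merge the two least-probable nodes; each merge adds 1 bit to every symbol beneath it): 11/94 + 13/94 = 12/47; 7/47 + 12/47 = 19/47; 13/47 + 15/47 = 28/47; 19/47 + 28/47 = 1. Resulting codeword lengths (in the order the probabilities were given): (2, 2, 2, 3, 3). L_avg = sum(p_i * l_i) = 13/47*2 + 7/47*2 + 15/47*2 + 11/94*3 + 13/94*3 = 106/47 = 2.2553

2.2553 bits


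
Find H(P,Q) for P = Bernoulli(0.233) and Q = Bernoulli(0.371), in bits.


H(P,Q) = -p*log2(q) - (1-p)*log2(1-q). -0.233*log2(0.371) = 0.333309; -0.767*log2(0.629) = 0.513022. H(P,Q) = 0.333309 + 0.513022 = 0.8463

0.8463 bits


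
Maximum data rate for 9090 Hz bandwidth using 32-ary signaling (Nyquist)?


Rate = 2 * B * log2(M) = 2 * 9090 * 5.0 = 90900.0

90900.0 bps


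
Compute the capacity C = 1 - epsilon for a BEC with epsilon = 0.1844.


C = 1 - epsilon = 1 - 0.1844 = 0.8156

0.8156 bits


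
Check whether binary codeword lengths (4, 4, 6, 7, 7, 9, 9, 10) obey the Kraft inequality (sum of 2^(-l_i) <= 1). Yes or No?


Kraft sum = sum(2^(-l_i)) = 0.1611, need <= 1. Result: satisfied (a binary prefix-free code with these lengths exists)

Yes


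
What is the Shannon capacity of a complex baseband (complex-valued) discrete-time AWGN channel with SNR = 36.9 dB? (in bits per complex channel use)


SNR_linear = 10^(36.9/10) = 4897.7882; C = log2(1 + SNR_linear) = log2(1 + 4897.7882) = 12.2582

12.2582 bits/channel use


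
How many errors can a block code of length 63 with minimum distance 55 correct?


Correction capability = floor((d-1)/2) = floor((55-1)/2) = 27

27 errors


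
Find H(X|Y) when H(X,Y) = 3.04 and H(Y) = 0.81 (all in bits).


H(X|Y) = H(X,Y) - H(Y) = 3.04 - 0.81 = 2.23

2.23 bits


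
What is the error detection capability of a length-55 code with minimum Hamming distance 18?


Detection capability = d_min - 1 = 18 - 1 = 17

17 errors


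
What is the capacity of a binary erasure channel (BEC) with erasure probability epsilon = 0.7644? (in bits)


C = 1 - epsilon = 1 - 0.7644 = 0.2356

0.2356 bits


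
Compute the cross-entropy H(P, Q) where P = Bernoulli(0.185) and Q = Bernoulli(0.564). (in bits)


H(P,Q) = -p*log2(q) - (1-p)*log2(1-q). -0.185*log2(0.564) = 0.152853; -0.815*log2(0.436) = 0.976044. H(P,Q) = 0.152853 + 0.976044 = 1.1289

1.1289 bits


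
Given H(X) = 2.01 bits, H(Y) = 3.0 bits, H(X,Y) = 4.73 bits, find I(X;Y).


I(X;Y) = H(X) + H(Y) - H(X,Y) = 2.01 + 3.0 - 4.73 = 0.28

0.28 bits


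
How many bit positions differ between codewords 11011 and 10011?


Count differing positions: . ^ . . . = 1 differences

1


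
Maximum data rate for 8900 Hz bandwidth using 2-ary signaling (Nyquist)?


Rate = 2 * B * log2(M) = 2 * 8900 * 1.0 = 17800.0

17800.0 bps


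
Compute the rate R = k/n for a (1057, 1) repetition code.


Rate = k/n = 1/1057

1/1057


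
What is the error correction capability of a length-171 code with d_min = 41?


Correction capability = floor((d-1)/2) = floor((41-1)/2) = 20

20 errors


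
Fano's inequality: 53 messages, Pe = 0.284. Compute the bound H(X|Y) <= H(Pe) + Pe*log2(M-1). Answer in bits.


H(Pe) = -Pe*log2(Pe) - (1-Pe)*log2(1-Pe) = -0.284*log2(0.284) - 0.716*log2(0.716) = 0.515755 + 0.345089 = 0.8608. Pe*log2(M-1) = 0.284*log2(52) = 1.618925. Bound = H(Pe) + Pe*log2(M-1) = 0.515755 + 0.345089 + 1.618925 = 2.4798

2.4798 bits


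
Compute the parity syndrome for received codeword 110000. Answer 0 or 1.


Syndrome = XOR of all bits = 1 XOR 1 XOR 0 XOR 0 XOR 0 XOR 0 = 0

0


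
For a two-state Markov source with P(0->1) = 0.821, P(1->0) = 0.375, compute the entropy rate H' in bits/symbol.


Stationary distribution: pi_0 = p10/(p01+p10) = 0.3135, pi_1 = 0.6865. Entropy rate H' = pi_0*H(p01) + pi_1*H(p10) = 0.3135*0.6779 + 0.6865*0.9544 = 0.8677

0.8677 bits/symbol


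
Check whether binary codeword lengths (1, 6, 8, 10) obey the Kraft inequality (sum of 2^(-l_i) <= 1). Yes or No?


Kraft sum = sum(2^(-l_i)) = 0.5205, need <= 1. Result: satisfied (a binary prefix-free code with these lengths exists)

Yes


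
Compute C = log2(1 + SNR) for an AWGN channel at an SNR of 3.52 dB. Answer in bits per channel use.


SNR_linear = 10^(3.52/10) = 2.2491; C = log2(1 + SNR_linear) = log2(1 + 2.2491) = 1.7

1.7 bits/channel use


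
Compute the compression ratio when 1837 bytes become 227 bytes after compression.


Ratio = original / compressed = 1837 / 227 = 8.0925

8.0925


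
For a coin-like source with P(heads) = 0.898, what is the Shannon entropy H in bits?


H = -p*log2(p) - (1-p)*log2(1-p). -0.898*log2(0.898) = 0.139381; -0.102*log2(0.102) = 0.335923. H = 0.139381 + 0.335923 = 0.4753

0.4753 bits


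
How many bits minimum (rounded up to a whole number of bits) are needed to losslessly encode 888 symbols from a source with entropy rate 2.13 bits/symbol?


Minimum bits >= n * H = 888 * 2.13 = 1891.44, rounded up to a whole number of bits = 1892

1892 bits


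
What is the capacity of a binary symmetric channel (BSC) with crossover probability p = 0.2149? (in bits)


H(p) = -p*log2(p) - (1-p)*log2(1-p) = -0.2149*log2(0.2149) - 0.7851*log2(0.7851) = 0.476705 + 0.274040 = 0.7507. C = 1 - H(p) = 1 - 0.7507 = 0.2493

0.2493 bits


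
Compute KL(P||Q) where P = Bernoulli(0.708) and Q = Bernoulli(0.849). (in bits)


KL = p*log2(p/q) + (1-p)*log2((1-p)/(1-q)) = 0.708*log2(0.708/0.849) + 0.292*log2(0.292/0.151) = 0.0923

0.0923 bits


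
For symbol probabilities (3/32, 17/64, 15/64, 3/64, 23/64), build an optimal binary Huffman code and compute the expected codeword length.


Huffman construction (repeatedly merge the two least-probable nodes; each merge adds 1 bit to every symbol beneath it): 3/64 + 3/32 = 9/64; 9/64 + 15/64 = 3/8; 17/64 + 23/64 = 5/8; 3/8 + 5/8 = 1. Resulting codeword lengths (in the order the probabilities were given): (3, 2, 2, 3, 2). L_avg = sum(p_i * l_i) = 3/32*3 + 17/64*2 + 15/64*2 + 3/64*3 + 23/64*2 = 137/64 = 2.1406

2.1406 bits


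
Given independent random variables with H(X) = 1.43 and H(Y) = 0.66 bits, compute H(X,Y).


For independent variables, H(X,Y) = H(X) + H(Y) = 1.43 + 0.66 = 2.09

2.09 bits


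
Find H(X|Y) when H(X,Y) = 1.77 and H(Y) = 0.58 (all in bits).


H(X|Y) = H(X,Y) - H(Y) = 1.77 - 0.58 = 1.19

1.19 bits


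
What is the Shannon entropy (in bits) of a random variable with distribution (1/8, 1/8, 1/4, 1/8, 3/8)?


H = -sum(p_i * log2(p_i)). Terms: -(1/8)*log2(1/8) = 0.375000; -(1/8)*log2(1/8) = 0.375000; -(1/4)*log2(1/4) = 0.500000; -(1/8)*log2(1/8) = 0.375000; -(3/8)*log2(3/8) = 0.530639. H = 0.375000 + 0.375000 + 0.500000 + 0.375000 + 0.530639 = 2.1556

2.1556 bits


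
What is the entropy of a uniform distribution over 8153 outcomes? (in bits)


H = log2(n) = log2(8153) = 12.9931

12.9931 bits


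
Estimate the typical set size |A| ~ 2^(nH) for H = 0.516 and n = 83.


log2|A_typical| = nH = 83 * 0.516 = 42.828, so |A_typical| ~ 2^42.828 = 7.808e+12

7.808e+12


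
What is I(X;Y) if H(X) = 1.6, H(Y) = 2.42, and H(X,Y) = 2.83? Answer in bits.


I(X;Y) = H(X) + H(Y) - H(X,Y) = 1.6 + 2.42 - 2.83 = 1.19

1.19 bits


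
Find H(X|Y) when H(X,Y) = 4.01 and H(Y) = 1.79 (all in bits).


H(X|Y) = H(X,Y) - H(Y) = 4.01 - 1.79 = 2.22

2.22 bits


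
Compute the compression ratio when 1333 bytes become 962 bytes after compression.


Ratio = original / compressed = 1333 / 962 = 1.3857

1.3857


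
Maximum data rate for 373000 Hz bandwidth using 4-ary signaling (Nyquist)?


Rate = 2 * B * log2(M) = 2 * 373000 * 2.0 = 1492000.0

1492000.0 bps


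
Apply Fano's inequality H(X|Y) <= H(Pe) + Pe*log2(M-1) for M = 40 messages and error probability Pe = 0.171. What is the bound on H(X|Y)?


H(Pe) = -Pe*log2(Pe) - (1-Pe)*log2(1-Pe) = -0.171*log2(0.171) - 0.829*log2(0.829) = 0.435696 + 0.224291 = 0.66. Pe*log2(M-1) = 0.171*log2(39) = 0.903804. Bound = H(Pe) + Pe*log2(M-1) = 0.435696 + 0.224291 + 0.903804 = 1.5638

1.5638 bits


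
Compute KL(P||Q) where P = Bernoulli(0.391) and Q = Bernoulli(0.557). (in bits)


KL = p*log2(p/q) + (1-p)*log2((1-p)/(1-q)) = 0.391*log2(0.391/0.557) + 0.609*log2(0.609/0.443) = 0.08

0.08 bits


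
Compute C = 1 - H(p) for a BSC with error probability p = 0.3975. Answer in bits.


H(p) = -p*log2(p) - (1-p)*log2(1-p) = -0.3975*log2(0.3975) - 0.6025*log2(0.6025) = 0.529062 + 0.440408 = 0.9695. C = 1 - H(p) = 1 - 0.9695 = 0.0305

0.0305 bits


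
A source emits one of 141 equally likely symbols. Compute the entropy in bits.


H = log2(n) = log2(141) = 7.1396

7.1396 bits


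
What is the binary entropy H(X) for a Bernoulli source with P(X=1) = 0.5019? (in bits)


H = -p*log2(p) - (1-p)*log2(1-p). -0.5019*log2(0.5019) = 0.499154; -0.4981*log2(0.4981) = 0.500836. H = 0.499154 + 0.500836 = 1.0

1.0 bits


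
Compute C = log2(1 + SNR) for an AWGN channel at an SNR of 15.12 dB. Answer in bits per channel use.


SNR_linear = 10^(15.12/10) = 32.5087; C = log2(1 + SNR_linear) = log2(1 + 32.5087) = 5.0665

5.0665 bits/channel use


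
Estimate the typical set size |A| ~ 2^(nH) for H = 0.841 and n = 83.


log2|A_typical| = nH = 83 * 0.841 = 69.803, so |A_typical| ~ 2^69.803 = 1.030e+21

1.030e+21


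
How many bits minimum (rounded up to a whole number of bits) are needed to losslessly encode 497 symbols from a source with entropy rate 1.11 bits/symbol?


Minimum bits >= n * H = 497 * 1.11 = 551.67, rounded up to a whole number of bits = 552

552 bits


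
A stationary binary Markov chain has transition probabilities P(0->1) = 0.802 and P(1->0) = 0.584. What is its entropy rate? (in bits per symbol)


Stationary distribution: pi_0 = p10/(p01+p10) = 0.4214, pi_1 = 0.5786. Entropy rate H' = pi_0*H(p01) + pi_1*H(p10) = 0.4214*0.7179 + 0.5786*0.9795 = 0.8693

0.8693 bits/symbol


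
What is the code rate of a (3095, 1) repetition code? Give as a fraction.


Rate = k/n = 1/3095

1/3095


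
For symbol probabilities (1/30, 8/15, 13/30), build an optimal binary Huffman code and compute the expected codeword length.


Huffman construction (repeatedly merge the two least-probable nodes; each merge adds 1 bit to every symbol beneath it): 1/30 + 13/30 = 7/15; 7/15 + 8/15 = 1. Resulting codeword lengths (in the order the probabilities were given): (2, 1, 2). L_avg = sum(p_i * l_i) = 1/30*2 + 8/15*1 + 13/30*2 = 22/15 = 1.4667

1.4667 bits


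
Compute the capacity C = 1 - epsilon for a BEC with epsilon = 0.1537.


C = 1 - epsilon = 1 - 0.1537 = 0.8463

0.8463 bits


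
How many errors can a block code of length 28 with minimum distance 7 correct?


Correction capability = floor((d-1)/2) = floor((7-1)/2) = 3

3 errors


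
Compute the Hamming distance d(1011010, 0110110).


Count differing positions: ^ ^ . ^ ^ . . = 4 differences

4


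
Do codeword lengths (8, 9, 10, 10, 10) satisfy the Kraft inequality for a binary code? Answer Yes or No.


Kraft sum = sum(2^(-l_i)) = 0.0088, need <= 1. Result: satisfied (a binary prefix-free code with these lengths exists)

Yes


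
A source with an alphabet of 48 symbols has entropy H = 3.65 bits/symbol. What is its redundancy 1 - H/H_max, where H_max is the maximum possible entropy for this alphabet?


H_max = log2(K) = log2(48) = 5.585 bits/symbol. Redundancy = 1 - H/H_max = 1 - 3.65/5.585 = 1 - 0.6535 = 0.3465

0.3465


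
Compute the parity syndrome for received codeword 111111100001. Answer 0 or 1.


Syndrome = XOR of all bits = 1 XOR 1 XOR 1 XOR 1 XOR 1 XOR 1 XOR 1 XOR 0 XOR 0 XOR 0 XOR 0 XOR 1 = 0

0


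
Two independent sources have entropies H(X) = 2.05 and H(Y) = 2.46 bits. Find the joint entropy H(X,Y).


For independent variables, H(X,Y) = H(X) + H(Y) = 2.05 + 2.46 = 4.51

4.51 bits


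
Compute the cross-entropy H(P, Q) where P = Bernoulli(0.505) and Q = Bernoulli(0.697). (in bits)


H(P,Q) = -p*log2(q) - (1-p)*log2(1-q). -0.505*log2(0.697) = 0.262989; -0.495*log2(0.303) = 0.852692. H(P,Q) = 0.262989 + 0.852692 = 1.1157

1.1157 bits


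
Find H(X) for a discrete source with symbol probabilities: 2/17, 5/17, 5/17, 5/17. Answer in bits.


H = -sum(p_i * log2(p_i)). Terms: -(2/17)*log2(2/17) = 0.363231; -(5/17)*log2(5/17) = 0.519275; -(5/17)*log2(5/17) = 0.519275; -(5/17)*log2(5/17) = 0.519275. H = 0.363231 + 0.519275 + 0.519275 + 0.519275 = 1.9211

1.9211 bits


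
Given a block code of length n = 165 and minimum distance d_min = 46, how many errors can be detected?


Detection capability = d_min - 1 = 46 - 1 = 45

45 errors


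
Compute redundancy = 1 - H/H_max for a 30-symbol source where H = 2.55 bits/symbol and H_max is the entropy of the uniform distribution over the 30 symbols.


H_max = log2(K) = log2(30) = 4.9069 bits/symbol. Redundancy = 1 - H/H_max = 1 - 2.55/4.9069 = 1 - 0.5197 = 0.4803

0.4803


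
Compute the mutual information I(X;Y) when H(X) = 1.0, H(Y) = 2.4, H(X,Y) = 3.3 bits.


I(X;Y) = H(X) + H(Y) - H(X,Y) = 1.0 + 2.4 - 3.3 = 0.1

0.1 bits


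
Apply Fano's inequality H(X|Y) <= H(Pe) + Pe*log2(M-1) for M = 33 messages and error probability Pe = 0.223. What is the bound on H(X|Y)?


H(Pe) = -Pe*log2(Pe) - (1-Pe)*log2(1-Pe) = -0.223*log2(0.223) - 0.777*log2(0.777) = 0.482769 + 0.282838 = 0.7656. Pe*log2(M-1) = 0.223*log2(32) = 1.115000. Bound = H(Pe) + Pe*log2(M-1) = 0.482769 + 0.282838 + 1.115000 = 1.8806

1.8806 bits


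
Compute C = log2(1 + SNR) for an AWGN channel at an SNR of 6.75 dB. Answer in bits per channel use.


SNR_linear = 10^(6.75/10) = 4.7315; C = log2(1 + SNR_linear) = log2(1 + 4.7315) = 2.5189

2.5189 bits/channel use


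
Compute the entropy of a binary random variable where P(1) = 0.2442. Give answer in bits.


H = -p*log2(p) - (1-p)*log2(1-p). -0.2442*log2(0.2442) = 0.496670; -0.7558*log2(0.7558) = 0.305285. H = 0.496670 + 0.305285 = 0.802

0.802 bits


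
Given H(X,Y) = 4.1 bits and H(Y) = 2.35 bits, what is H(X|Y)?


H(X|Y) = H(X,Y) - H(Y) = 4.1 - 2.35 = 1.75

1.75 bits


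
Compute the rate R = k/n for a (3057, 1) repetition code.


Rate = k/n = 1/3057

1/3057


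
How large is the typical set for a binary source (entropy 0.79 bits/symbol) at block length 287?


log2|A_typical| = nH = 287 * 0.79 = 226.73, so |A_typical| ~ 2^226.73 = 1.789e+68

1.789e+68


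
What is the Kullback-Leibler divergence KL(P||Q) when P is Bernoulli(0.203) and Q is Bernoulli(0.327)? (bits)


KL = p*log2(p/q) + (1-p)*log2((1-p)/(1-q)) = 0.203*log2(0.203/0.327) + 0.797*log2(0.797/0.673) = 0.0548

0.0548 bits


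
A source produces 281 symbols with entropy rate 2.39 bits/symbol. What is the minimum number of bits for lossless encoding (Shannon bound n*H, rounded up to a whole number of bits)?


Minimum bits >= n * H = 281 * 2.39 = 671.59, rounded up to a whole number of bits = 672

672 bits


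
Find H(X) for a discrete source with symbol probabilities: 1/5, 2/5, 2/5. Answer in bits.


H = -sum(p_i * log2(p_i)). Terms: -(1/5)*log2(1/5) = 0.464386; -(2/5)*log2(2/5) = 0.528771; -(2/5)*log2(2/5) = 0.528771. H = 0.464386 + 0.528771 + 0.528771 = 1.5219

1.5219 bits


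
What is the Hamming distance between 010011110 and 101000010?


Count differing positions: ^ ^ ^ . ^ ^ ^ . . = 6 differences

6


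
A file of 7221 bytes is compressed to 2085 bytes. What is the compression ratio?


Ratio = original / compressed = 7221 / 2085 = 3.4633

3.4633


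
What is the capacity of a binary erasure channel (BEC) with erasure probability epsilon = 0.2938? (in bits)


C = 1 - epsilon = 1 - 0.2938 = 0.7062

0.7062 bits


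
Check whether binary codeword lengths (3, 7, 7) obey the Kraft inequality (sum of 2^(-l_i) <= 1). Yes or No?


Kraft sum = sum(2^(-l_i)) = 0.1406, need <= 1. Result: satisfied (a binary prefix-free code with these lengths exists)

Yes


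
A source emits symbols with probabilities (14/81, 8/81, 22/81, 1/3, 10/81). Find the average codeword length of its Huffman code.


Huffman construction (repeatedly merge the two least-probable nodes; each merge adds 1 bit to every symbol beneath it): 8/81 + 10/81 = 2/9; 14/81 + 2/9 = 32/81; 22/81 + 1/3 = 49/81; 32/81 + 49/81 = 1. Resulting codeword lengths (in the order the probabilities were given): (2, 3, 2, 2, 3). L_avg = sum(p_i * l_i) = 14/81*2 + 8/81*3 + 22/81*2 + 1/3*2 + 10/81*3 = 20/9 = 2.2222

2.2222 bits


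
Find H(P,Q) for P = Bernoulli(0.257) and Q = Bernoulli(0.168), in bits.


H(P,Q) = -p*log2(q) - (1-p)*log2(1-q). -0.257*log2(0.168) = 0.661381; -0.743*log2(0.832) = 0.197151. H(P,Q) = 0.661381 + 0.197151 = 0.8585

0.8585 bits


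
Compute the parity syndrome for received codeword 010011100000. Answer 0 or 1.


Syndrome = XOR of all bits = 0 XOR 1 XOR 0 XOR 0 XOR 1 XOR 1 XOR 1 XOR 0 XOR 0 XOR 0 XOR 0 XOR 0 = 0

0


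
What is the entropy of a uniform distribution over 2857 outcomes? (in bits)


H = log2(n) = log2(2857) = 11.4803

11.4803 bits


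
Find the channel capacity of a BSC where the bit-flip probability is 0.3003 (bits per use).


H(p) = -p*log2(p) - (1-p)*log2(1-p) = -0.3003*log2(0.3003) - 0.6997*log2(0.6997) = 0.521178 + 0.360480 = 0.8817. C = 1 - H(p) = 1 - 0.8817 = 0.1183

0.1183 bits


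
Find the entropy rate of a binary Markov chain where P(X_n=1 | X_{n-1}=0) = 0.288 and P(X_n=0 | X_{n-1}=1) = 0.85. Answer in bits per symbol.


Stationary distribution: pi_0 = p10/(p01+p10) = 0.7469, pi_1 = 0.2531. Entropy rate H' = pi_0*H(p01) + pi_1*H(p10) = 0.7469*0.8661 + 0.2531*0.6098 = 0.8013

0.8013 bits/symbol


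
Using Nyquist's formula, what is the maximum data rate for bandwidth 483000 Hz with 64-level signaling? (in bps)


Rate = 2 * B * log2(M) = 2 * 483000 * 6.0 = 5796000.0

5796000.0 bps


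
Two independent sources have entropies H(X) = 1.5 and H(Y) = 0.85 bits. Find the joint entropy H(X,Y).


For independent variables, H(X,Y) = H(X) + H(Y) = 1.5 + 0.85 = 2.35

2.35 bits


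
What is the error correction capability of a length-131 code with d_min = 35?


Correction capability = floor((d-1)/2) = floor((35-1)/2) = 17

17 errors


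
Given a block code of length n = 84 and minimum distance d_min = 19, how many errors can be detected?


Detection capability = d_min - 1 = 19 - 1 = 18

18 errors


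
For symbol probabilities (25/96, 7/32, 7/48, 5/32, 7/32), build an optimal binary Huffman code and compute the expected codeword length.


Huffman construction (repeatedly merge the two least-probable nodes; each merge adds 1 bit to every symbol beneath it): 7/48 + 5/32 = 29/96; 7/32 + 7/32 = 7/16; 25/96 + 29/96 = 9/16; 7/16 + 9/16 = 1. Resulting codeword lengths (in the order the probabilities were given): (2, 2, 3, 3, 2). L_avg = sum(p_i * l_i) = 25/96*2 + 7/32*2 + 7/48*3 + 5/32*3 + 7/32*2 = 221/96 = 2.3021

2.3021 bits


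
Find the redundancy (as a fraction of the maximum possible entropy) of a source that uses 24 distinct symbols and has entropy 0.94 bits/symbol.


H_max = log2(K) = log2(24) = 4.585 bits/symbol. Redundancy = 1 - H/H_max = 1 - 0.94/4.585 = 1 - 0.205 = 0.795

0.795


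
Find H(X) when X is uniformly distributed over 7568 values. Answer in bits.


H = log2(n) = log2(7568) = 12.8857

12.8857 bits


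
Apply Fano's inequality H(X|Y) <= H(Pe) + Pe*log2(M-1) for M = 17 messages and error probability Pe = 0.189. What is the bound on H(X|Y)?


H(Pe) = -Pe*log2(Pe) - (1-Pe)*log2(1-Pe) = -0.189*log2(0.189) - 0.811*log2(0.811) = 0.454269 + 0.245105 = 0.6994. Pe*log2(M-1) = 0.189*log2(16) = 0.756000. Bound = H(Pe) + Pe*log2(M-1) = 0.454269 + 0.245105 + 0.756000 = 1.4554

1.4554 bits


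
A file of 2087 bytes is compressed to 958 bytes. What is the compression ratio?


Ratio = original / compressed = 2087 / 958 = 2.1785

2.1785


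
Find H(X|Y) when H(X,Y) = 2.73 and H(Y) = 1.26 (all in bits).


H(X|Y) = H(X,Y) - H(Y) = 2.73 - 1.26 = 1.47

1.47 bits


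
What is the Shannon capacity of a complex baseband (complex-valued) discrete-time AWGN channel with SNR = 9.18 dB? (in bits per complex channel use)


SNR_linear = 10^(9.18/10) = 8.2794; C = log2(1 + SNR_linear) = log2(1 + 8.2794) = 3.214

3.214 bits/channel use


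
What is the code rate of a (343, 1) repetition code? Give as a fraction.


Rate = k/n = 1/343

1/343


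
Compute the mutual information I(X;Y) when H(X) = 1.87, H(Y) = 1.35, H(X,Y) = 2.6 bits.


I(X;Y) = H(X) + H(Y) - H(X,Y) = 1.87 + 1.35 - 2.6 = 0.62

0.62 bits


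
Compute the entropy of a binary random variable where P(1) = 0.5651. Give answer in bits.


H = -p*log2(p) - (1-p)*log2(1-p). -0.5651*log2(0.5651) = 0.465316; -0.4349*log2(0.4349) = 0.522421. H = 0.465316 + 0.522421 = 0.9877

0.9877 bits


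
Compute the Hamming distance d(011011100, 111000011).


Count differing positions: ^ . . . ^ ^ ^ ^ ^ = 6 differences

6


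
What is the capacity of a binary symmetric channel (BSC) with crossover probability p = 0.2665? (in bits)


H(p) = -p*log2(p) - (1-p)*log2(1-p) = -0.2665*log2(0.2665) - 0.7335*log2(0.7335) = 0.508427 + 0.327971 = 0.8364. C = 1 - H(p) = 1 - 0.8364 = 0.1636

0.1636 bits


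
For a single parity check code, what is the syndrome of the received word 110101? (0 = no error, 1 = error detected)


Syndrome = XOR of all bits = 1 XOR 1 XOR 0 XOR 1 XOR 0 XOR 1 = 0

0


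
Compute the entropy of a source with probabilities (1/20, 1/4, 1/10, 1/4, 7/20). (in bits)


H = -sum(p_i * log2(p_i)). Terms: -(1/20)*log2(1/20) = 0.216096; -(1/4)*log2(1/4) = 0.500000; -(1/10)*log2(1/10) = 0.332193; -(1/4)*log2(1/4) = 0.500000; -(7/20)*log2(7/20) = 0.530101. H = 0.216096 + 0.500000 + 0.332193 + 0.500000 + 0.530101 = 2.0784

2.0784 bits


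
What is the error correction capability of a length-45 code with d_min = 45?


Correction capability = floor((d-1)/2) = floor((45-1)/2) = 22

22 errors


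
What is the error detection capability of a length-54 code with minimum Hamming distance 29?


Detection capability = d_min - 1 = 29 - 1 = 28

28 errors


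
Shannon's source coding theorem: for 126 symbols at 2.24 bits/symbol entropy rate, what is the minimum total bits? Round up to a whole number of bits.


Minimum bits >= n * H = 126 * 2.24 = 282.24, rounded up to a whole number of bits = 283

283 bits


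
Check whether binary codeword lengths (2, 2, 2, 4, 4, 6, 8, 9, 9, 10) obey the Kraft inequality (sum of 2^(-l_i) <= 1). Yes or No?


Kraft sum = sum(2^(-l_i)) = 0.8994, need <= 1. Result: satisfied (a binary prefix-free code with these lengths exists)

Yes


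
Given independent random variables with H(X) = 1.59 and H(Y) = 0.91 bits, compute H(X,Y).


For independent variables, H(X,Y) = H(X) + H(Y) = 1.59 + 0.91 = 2.5

2.5 bits


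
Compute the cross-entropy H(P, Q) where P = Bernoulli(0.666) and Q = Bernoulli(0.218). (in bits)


H(P,Q) = -p*log2(q) - (1-p)*log2(1-q). -0.666*log2(0.218) = 1.463602; -0.334*log2(0.782) = 0.118490. H(P,Q) = 1.463602 + 0.118490 = 1.5821

1.5821 bits


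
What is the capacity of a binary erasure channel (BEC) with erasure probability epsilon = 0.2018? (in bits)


C = 1 - epsilon = 1 - 0.2018 = 0.7982

0.7982 bits


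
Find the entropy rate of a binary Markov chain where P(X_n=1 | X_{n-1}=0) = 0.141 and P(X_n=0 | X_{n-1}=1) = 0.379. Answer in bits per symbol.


Stationary distribution: pi_0 = p10/(p01+p10) = 0.7288, pi_1 = 0.2712. Entropy rate H' = pi_0*H(p01) + pi_1*H(p10) = 0.7288*0.5869 + 0.2712*0.9573 = 0.6873

0.6873 bits/symbol


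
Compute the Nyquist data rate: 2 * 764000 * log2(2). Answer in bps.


Rate = 2 * B * log2(M) = 2 * 764000 * 1.0 = 1528000.0

1528000.0 bps


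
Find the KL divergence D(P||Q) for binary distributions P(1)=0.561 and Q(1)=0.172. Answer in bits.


KL = p*log2(p/q) + (1-p)*log2((1-p)/(1-q)) = 0.561*log2(0.561/0.172) + 0.439*log2(0.439/0.828) = 0.555

0.555 bits


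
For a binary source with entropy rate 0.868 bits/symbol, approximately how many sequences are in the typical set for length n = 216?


log2|A_typical| = nH = 216 * 0.868 = 187.488, so |A_typical| ~ 2^187.488 = 2.751e+56

2.751e+56


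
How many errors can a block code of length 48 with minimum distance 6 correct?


Correction capability = floor((d-1)/2) = floor((6-1)/2) = 2

2 errors


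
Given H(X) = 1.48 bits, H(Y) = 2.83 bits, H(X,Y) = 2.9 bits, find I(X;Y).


I(X;Y) = H(X) + H(Y) - H(X,Y) = 1.48 + 2.83 - 2.9 = 1.41

1.41 bits


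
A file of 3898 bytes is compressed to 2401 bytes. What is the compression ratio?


Ratio = original / compressed = 3898 / 2401 = 1.6235

1.6235


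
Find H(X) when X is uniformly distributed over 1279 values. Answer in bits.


H = log2(n) = log2(1279) = 10.3208

10.3208 bits


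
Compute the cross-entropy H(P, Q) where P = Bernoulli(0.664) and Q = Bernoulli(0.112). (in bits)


H(P,Q) = -p*log2(q) - (1-p)*log2(1-q). -0.664*log2(0.112) = 2.097197; -0.336*log2(0.888) = 0.057580. H(P,Q) = 2.097197 + 0.057580 = 2.1548

2.1548 bits


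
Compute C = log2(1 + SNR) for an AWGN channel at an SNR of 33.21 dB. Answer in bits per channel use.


SNR_linear = 10^(33.21/10) = 2094.1125; C = log2(1 + SNR_linear) = log2(1 + 2094.1125) = 11.0328

11.0328 bits/channel use


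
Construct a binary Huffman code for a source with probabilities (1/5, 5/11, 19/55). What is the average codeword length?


Huffman construction (repeatedly merge the two least-probable nodes; each merge adds 1 bit to every symbol beneath it): 1/5 + 19/55 = 6/11; 5/11 + 6/11 = 1. Resulting codeword lengths (in the order the probabilities were given): (2, 1, 2). L_avg = sum(p_i * l_i) = 1/5*2 + 5/11*1 + 19/55*2 = 17/11 = 1.5455

1.5455 bits


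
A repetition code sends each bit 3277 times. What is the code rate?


Rate = k/n = 1/3277

1/3277


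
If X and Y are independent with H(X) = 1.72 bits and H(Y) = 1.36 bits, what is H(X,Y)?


For independent variables, H(X,Y) = H(X) + H(Y) = 1.72 + 1.36 = 3.08

3.08 bits


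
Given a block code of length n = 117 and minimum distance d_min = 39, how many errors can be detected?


Detection capability = d_min - 1 = 39 - 1 = 38

38 errors


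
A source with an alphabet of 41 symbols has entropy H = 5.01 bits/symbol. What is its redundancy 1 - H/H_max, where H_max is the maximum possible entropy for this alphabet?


H_max = log2(K) = log2(41) = 5.3576 bits/symbol. Redundancy = 1 - H/H_max = 1 - 5.01/5.3576 = 1 - 0.9351 = 0.0649

0.0649


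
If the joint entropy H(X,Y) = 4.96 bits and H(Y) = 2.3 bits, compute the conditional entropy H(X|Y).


H(X|Y) = H(X,Y) - H(Y) = 4.96 - 2.3 = 2.66

2.66 bits


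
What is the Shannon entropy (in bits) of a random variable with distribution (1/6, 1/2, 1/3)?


H = -sum(p_i * log2(p_i)). Terms: -(1/6)*log2(1/6) = 0.430827; -(1/2)*log2(1/2) = 0.500000; -(1/3)*log2(1/3) = 0.528321. H = 0.430827 + 0.500000 + 0.528321 = 1.4591

1.4591 bits


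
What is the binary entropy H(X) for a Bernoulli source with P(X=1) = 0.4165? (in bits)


H = -p*log2(p) - (1-p)*log2(1-p). -0.4165*log2(0.4165) = 0.526294; -0.5835*log2(0.5835) = 0.453494. H = 0.526294 + 0.453494 = 0.9798

0.9798 bits


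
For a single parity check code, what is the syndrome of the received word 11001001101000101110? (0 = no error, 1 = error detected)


Syndrome = XOR of all bits = 1 XOR 1 XOR 0 XOR 0 XOR 1 XOR 0 XOR 0 XOR 1 XOR 1 XOR 0 XOR 1 XOR 0 XOR 0 XOR 0 XOR 1 XOR 0 XOR 1 XOR 1 XOR 1 XOR 0 = 0

0


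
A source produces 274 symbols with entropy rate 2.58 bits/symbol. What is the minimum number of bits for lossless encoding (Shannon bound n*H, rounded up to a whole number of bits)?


Minimum bits >= n * H = 274 * 2.58 = 706.92, rounded up to a whole number of bits = 707

707 bits


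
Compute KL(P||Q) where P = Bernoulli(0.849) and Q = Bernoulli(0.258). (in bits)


KL = p*log2(p/q) + (1-p)*log2((1-p)/(1-q)) = 0.849*log2(0.849/0.258) + 0.151*log2(0.151/0.742) = 1.1121

1.1121 bits


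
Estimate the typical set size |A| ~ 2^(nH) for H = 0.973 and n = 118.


log2|A_typical| = nH = 118 * 0.973 = 114.814, so |A_typical| ~ 2^114.814 = 3.651e+34

3.651e+34


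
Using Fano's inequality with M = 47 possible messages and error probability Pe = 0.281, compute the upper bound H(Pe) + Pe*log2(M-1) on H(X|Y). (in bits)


H(Pe) = -Pe*log2(Pe) - (1-Pe)*log2(1-Pe) = -0.281*log2(0.281) - 0.719*log2(0.719) = 0.514612 + 0.342198 = 0.8568. Pe*log2(M-1) = 0.281*log2(46) = 1.552121. Bound = H(Pe) + Pe*log2(M-1) = 0.514612 + 0.342198 + 1.552121 = 2.4089

2.4089 bits


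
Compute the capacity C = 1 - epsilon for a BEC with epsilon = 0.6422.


C = 1 - epsilon = 1 - 0.6422 = 0.3578

0.3578 bits


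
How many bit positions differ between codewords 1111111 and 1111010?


Count differing positions: . . . . ^ . ^ = 2 differences

2


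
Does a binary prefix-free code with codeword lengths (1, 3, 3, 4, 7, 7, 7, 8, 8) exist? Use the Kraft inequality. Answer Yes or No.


Kraft sum = sum(2^(-l_i)) = 0.8438, need <= 1. Result: satisfied (a binary prefix-free code with these lengths exists)

Yes


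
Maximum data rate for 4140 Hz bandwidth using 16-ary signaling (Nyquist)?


Rate = 2 * B * log2(M) = 2 * 4140 * 4.0 = 33120.0

33120.0 bps


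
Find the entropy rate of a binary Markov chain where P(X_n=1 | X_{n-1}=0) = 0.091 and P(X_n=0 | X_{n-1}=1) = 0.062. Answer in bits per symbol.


Stationary distribution: pi_0 = p10/(p01+p10) = 0.4052, pi_1 = 0.5948. Entropy rate H' = pi_0*H(p01) + pi_1*H(p10) = 0.4052*0.4398 + 0.5948*0.3353 = 0.3777

0.3777 bits/symbol


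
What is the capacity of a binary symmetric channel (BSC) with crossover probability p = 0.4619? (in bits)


H(p) = -p*log2(p) - (1-p)*log2(1-p) = -0.4619*log2(0.4619) - 0.5381*log2(0.5381) = 0.514717 + 0.481090 = 0.9958. C = 1 - H(p) = 1 - 0.9958 = 0.0042

0.0042 bits


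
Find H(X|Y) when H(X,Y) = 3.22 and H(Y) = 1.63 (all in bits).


H(X|Y) = H(X,Y) - H(Y) = 3.22 - 1.63 = 1.59

1.59 bits


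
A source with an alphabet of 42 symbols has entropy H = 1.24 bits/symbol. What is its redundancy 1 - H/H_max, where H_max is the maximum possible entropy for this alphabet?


H_max = log2(K) = log2(42) = 5.3923 bits/symbol. Redundancy = 1 - H/H_max = 1 - 1.24/5.3923 = 1 - 0.23 = 0.77

0.77


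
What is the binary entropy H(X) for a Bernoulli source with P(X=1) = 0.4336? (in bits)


H = -p*log2(p) - (1-p)*log2(1-p). -0.4336*log2(0.4336) = 0.522732; -0.5664*log2(0.5664) = 0.464509. H = 0.522732 + 0.464509 = 0.9872

0.9872 bits


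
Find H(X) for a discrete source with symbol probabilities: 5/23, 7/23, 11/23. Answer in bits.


H = -sum(p_i * log2(p_i)). Terms: -(5/23)*log2(5/23) = 0.478616; -(7/23)*log2(7/23) = 0.522324; -(11/23)*log2(11/23) = 0.508932. H = 0.478616 + 0.522324 + 0.508932 = 1.5099

1.5099 bits


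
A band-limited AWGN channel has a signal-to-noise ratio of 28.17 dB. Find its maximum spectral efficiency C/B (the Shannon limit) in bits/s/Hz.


SNR_linear = 10^(28.17/10) = 656.1453; C/B = log2(1 + SNR_linear) = log2(1 + 656.1453) = 9.3601

9.3601 bits/s/Hz


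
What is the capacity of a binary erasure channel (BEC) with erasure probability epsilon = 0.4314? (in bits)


C = 1 - epsilon = 1 - 0.4314 = 0.5686

0.5686 bits


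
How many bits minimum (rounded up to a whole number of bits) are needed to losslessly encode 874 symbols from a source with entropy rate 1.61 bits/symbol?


Minimum bits >= n * H = 874 * 1.61 = 1407.14, rounded up to a whole number of bits = 1408

1408 bits


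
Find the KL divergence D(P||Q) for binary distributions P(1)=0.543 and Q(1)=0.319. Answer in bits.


KL = p*log2(p/q) + (1-p)*log2((1-p)/(1-q)) = 0.543*log2(0.543/0.319) + 0.457*log2(0.457/0.681) = 0.1537

0.1537 bits


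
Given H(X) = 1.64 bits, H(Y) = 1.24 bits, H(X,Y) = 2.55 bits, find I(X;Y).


I(X;Y) = H(X) + H(Y) - H(X,Y) = 1.64 + 1.24 - 2.55 = 0.33

0.33 bits


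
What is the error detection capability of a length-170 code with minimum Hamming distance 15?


Detection capability = d_min - 1 = 15 - 1 = 14

14 errors


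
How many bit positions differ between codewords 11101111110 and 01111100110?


Count differing positions: ^ . . ^ . . ^ ^ . . . = 4 differences

4


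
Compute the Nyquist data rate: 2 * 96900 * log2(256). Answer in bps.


Rate = 2 * B * log2(M) = 2 * 96900 * 8.0 = 1550400.0

1550400.0 bps


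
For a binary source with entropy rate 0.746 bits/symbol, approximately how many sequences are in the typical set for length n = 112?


log2|A_typical| = nH = 112 * 0.746 = 83.552, so |A_typical| ~ 2^83.552 = 1.418e+25

1.418e+25


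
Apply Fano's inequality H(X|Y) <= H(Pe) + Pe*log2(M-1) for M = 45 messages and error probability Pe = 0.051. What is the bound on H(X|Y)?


H(Pe) = -Pe*log2(Pe) - (1-Pe)*log2(1-Pe) = -0.051*log2(0.051) - 0.949*log2(0.949) = 0.218961 + 0.071668 = 0.2906. Pe*log2(M-1) = 0.051*log2(44) = 0.278431. Bound = H(Pe) + Pe*log2(M-1) = 0.218961 + 0.071668 + 0.278431 = 0.5691

0.5691 bits
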